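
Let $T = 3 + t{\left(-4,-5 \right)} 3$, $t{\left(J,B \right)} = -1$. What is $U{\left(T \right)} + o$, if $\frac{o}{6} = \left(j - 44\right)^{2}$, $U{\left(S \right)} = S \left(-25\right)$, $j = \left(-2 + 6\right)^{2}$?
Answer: $4704$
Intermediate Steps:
$T = 0$ ($T = 3 - 3 = 0$)
$j = 16$ ($j = 4^{2} = 16$)
$U{\left(S \right)} = - 25 S$
$o = 4704$ ($o = 6 \left(16 - 44\right)^{2} = 6 \left(-28\right)^{2} = 6 \cdot 784 = 4704$)
$U{\left(T \right)} + o = \left(-25\right) 0 + 4704 = 0 + 4704 = 4704$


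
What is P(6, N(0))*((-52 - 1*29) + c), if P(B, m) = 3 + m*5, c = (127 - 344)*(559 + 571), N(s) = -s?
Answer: -735873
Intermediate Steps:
c = -245210 (c = -217*1130 = -245210)
P(B, m) = 3 + 5*m
P(6, N(0))*((-52 - 1*29) + c) = (3 + 5*(-1*0))*((-52 - 1*29) - 245210) = (3 + 5*0)*((-52 - 29) - 245210) = (3 + 0)*(-81 - 245210) = 3*(-245291) = -735873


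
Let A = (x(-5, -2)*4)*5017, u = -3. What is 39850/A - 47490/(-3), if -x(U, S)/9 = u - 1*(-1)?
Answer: 2859107885/180612 ≈ 15830.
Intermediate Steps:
x(U, S) = 18 (x(U, S) = -9*(-3 - 1*(-1)) = -9*(-3 + 1) = -9*(-2) = 18)
A = 361224 (A = (18*4)*5017 = 72*5017 = 361224)
39850/A - 47490/(-3) = 39850/361224 - 47490/(-3) = 39850*(1/361224) - 47490*(-⅓) = 19925/180612 + 15830 = 2859107885/180612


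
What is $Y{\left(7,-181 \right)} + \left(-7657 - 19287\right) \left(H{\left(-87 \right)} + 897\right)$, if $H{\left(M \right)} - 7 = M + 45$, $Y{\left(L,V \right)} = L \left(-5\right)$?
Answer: $-23225763$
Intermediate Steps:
$Y{\left(L,V \right)} = - 5 L$
$H{\left(M \right)} = 52 + M$ ($H{\left(M \right)} = 7 + \left(M + 45\right) = 7 + \left(45 + M\right) = 52 + M$)
$Y{\left(7,-181 \right)} + \left(-7657 - 19287\right) \left(H{\left(-87 \right)} + 897\right) = \left(-5\right) 7 + \left(-7657 - 19287\right) \left(\left(52 - 87\right) + 897\right) = -35 - 26944 \left(-35 + 897\right) = -35 - 23225728 = -23225763$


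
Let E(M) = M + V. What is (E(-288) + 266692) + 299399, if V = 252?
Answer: 566055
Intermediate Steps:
E(M) = 252 + M (E(M) = M + 252 = 252 + M)
(E(-288) + 266692) + 299399 = ((252 - 288) + 266692) + 299399 = (-36 + 266692) + 299399 = 266656 + 299399 = 566055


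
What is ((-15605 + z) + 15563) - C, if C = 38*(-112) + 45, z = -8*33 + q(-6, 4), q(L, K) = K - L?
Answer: 3915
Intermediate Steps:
z = -254 (z = -8*33 + (4 - 1*(-6)) = -264 + (4 + 6) = -264 + 10 = -254)
C = -4211 (C = -4256 + 45 = -4211)
((-15605 + z) + 15563) - C = ((-15605 - 254) + 15563) - 1*(-4211) = (-15859 + 15563) + 4211 = -296 + 4211 = 3915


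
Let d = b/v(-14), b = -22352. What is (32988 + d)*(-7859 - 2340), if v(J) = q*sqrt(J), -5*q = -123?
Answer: -336444612 - 81417160*I*sqrt(14)/123 ≈ -3.3644e+8 - 2.4767e+6*I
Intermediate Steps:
q = 123/5 (q = -1/5*(-123) = 123/5 ≈ 24.600)
v(J) = 123*sqrt(J)/5
d = 55880*I*sqrt(14)/861 (d = -22352*(-5*I*sqrt(14)/1722) = -(-55880)*I*sqrt(14)/861 = 55880*I*sqrt(14)/861 ≈ 242.84*I)
(32988 + d)*(-7859 - 2340) = (32988 + 55880*I*sqrt(14)/861)*(-7859 - 2340) = (32988 + 55880*I*sqrt(14)/861)*(-10199) = -336444612 - 81417160*I*sqrt(14)/123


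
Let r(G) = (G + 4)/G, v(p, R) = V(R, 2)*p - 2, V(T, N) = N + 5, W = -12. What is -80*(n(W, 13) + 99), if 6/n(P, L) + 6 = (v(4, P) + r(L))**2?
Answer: -990168240/125011 ≈ -7920.6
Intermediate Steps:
V(T, N) = 5 + N
v(p, R) = -2 + 7*p (v(p, R) = (5 + 2)*p - 2 = 7*p - 2 = -2 + 7*p)
r(G) = (4 + G)/G
n(P, L) = 6/(-6 + (26 + (4 + L)/L)**2) (n(P, L) = 6/(-6 + ((-2 + 7*4) + (4 + L)/L)**2) = 6/(-6 + ((-2 + 28) + (4 + L)/L)**2) = 6/(-6 + (26 + (4 + L)/L)**2))
-80*(n(W, 13) + 99) = -80*(6*13**2/(16 + 216*13 + 723*13**2) + 99) = -80*(6*169/(16 + 2808 + 723*169) + 99) = -80*(6*169/(16 + 2808 + 122187) + 99) = -80*(6*169/125011 + 99) = -80*(6*169*(1/125011) + 99) = -80*(1014/125011 + 99) = -80*12377103/125011 = -990168240/125011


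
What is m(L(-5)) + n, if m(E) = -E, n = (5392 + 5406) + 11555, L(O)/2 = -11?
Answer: 22375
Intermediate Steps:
L(O) = -22 (L(O) = 2*(-11) = -22)
n = 22353 (n = 10798 + 11555 = 22353)
m(L(-5)) + n = -1*(-22) + 22353 = 22 + 22353 = 22375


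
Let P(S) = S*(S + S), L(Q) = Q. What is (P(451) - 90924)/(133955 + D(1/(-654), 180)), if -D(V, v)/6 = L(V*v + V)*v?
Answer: 34430702/14633675 ≈ 2.3528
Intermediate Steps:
P(S) = 2*S² (P(S) = S*(2*S) = 2*S²)
D(V, v) = -6*v*(V + V*v) (D(V, v) = -6*(V*v + V)*v = -6*(V + V*v)*v = -6*v*(V + V*v))
(P(451) - 90924)/(133955 + D(1/(-654), 180)) = (2*451² - 90924)/(133955 - 6*180*(1 + 180)/(-654)) = (2*203401 - 90924)/(133955 - 6*(-1/654)*180*181) = (406802 - 90924)/(133955 + 32580/109) = 315878/(14633675/109) = 315878*(109/14633675) = 34430702/14633675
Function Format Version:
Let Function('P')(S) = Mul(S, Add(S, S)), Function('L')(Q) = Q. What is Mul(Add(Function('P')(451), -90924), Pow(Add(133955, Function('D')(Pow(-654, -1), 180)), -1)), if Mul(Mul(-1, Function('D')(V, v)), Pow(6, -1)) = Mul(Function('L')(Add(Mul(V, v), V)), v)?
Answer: Rational(34430702, 14633675) ≈ 2.3528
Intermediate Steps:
Function('P')(S) = Mul(2, Pow(S, 2)) (Function('P')(S) = Mul(S, Mul(2, S)) = Mul(2, Pow(S, 2)))
Function('D')(V, v) = Mul(-6, v, Add(V, Mul(V, v))) (Function('D')(V, v) = Mul(-6, Mul(Add(Mul(V, v), V), v)) = Mul(-6, Mul(Add(V, Mul(V, v)), v)) = Mul(-6, Mul(v, Add(V, Mul(V, v)))) = Mul(-6, v, Add(V, Mul(V, v))))
Mul(Add(Function('P')(451), -90924), Pow(Add(133955, Function('D')(Pow(-654, -1), 180)), -1)) = Mul(Add(Mul(2, Pow(451, 2)), -90924), Pow(Add(133955, Mul(-6, Pow(-654, -1), 180, Add(1, 180))), -1)) = Mul(Add(Mul(2, 203401), -90924), Pow(Add(133955, Mul(-6, Rational(-1, 654), 180, 181)), -1)) = Mul(Add(406802, -90924), Pow(Add(133955, Rational(32580, 109)), -1)) = Mul(315878, Pow(Rational(14633675, 109), -1)) = Mul(315878, Rational(109, 14633675)) = Rational(34430702, 14633675)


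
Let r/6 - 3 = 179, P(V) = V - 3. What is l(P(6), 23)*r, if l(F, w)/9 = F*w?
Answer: 678132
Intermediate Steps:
P(V) = -3 + V
r = 1092 (r = 18 + 6*179 = 18 + 1074 = 1092)
l(F, w) = 9*F*w (l(F, w) = 9*(F*w) = 9*F*w)
l(P(6), 23)*r = (9*(-3 + 6)*23)*1092 = (9*3*23)*1092 = 621*1092 = 678132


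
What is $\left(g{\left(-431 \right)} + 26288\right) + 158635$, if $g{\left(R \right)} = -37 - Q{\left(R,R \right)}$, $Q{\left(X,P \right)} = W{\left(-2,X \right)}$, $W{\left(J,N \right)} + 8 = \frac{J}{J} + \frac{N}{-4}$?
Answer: $\frac{739141}{4} \approx 1.8479 \cdot 10^{5}$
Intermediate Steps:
$W{\left(J,N \right)} = -7 - \frac{N}{4}$ ($W{\left(J,N \right)} = -8 + \left(\frac{J}{J} + \frac{N}{-4}\right) = -8 + \left(1 + N \left(- \frac{1}{4}\right)\right) = -8 - \left(-1 + \frac{N}{4}\right) = -7 - \frac{N}{4}$)
$Q{\left(X,P \right)} = -7 - \frac{X}{4}$
$g{\left(R \right)} = -30 + \frac{R}{4}$ ($g{\left(R \right)} = -37 - \left(-7 - \frac{R}{4}\right) = -37 + \left(7 + \frac{R}{4}\right) = -30 + \frac{R}{4}$)
$\left(g{\left(-431 \right)} + 26288\right) + 158635 = \left(\left(-30 + \frac{1}{4} \left(-431\right)\right) + 26288\right) + 158635 = \left(\left(-30 - \frac{431}{4}\right) + 26288\right) + 158635 = \left(- \frac{551}{4} + 26288\right) + 158635 = \frac{104601}{4} + 158635 = \frac{739141}{4}$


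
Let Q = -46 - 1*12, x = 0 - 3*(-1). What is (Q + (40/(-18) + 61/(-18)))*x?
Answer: -1145/6 ≈ -190.83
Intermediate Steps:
x = 3 (x = 0 + 3 = 3)
Q = -58 (Q = -46 - 12 = -58)
(Q + (40/(-18) + 61/(-18)))*x = (-58 + (40/(-18) + 61/(-18)))*3 = (-58 + (40*(-1/18) + 61*(-1/18)))*3 = (-58 + (-20/9 - 61/18))*3 = (-58 - 101/18)*3 = -1145/18*3 = -1145/6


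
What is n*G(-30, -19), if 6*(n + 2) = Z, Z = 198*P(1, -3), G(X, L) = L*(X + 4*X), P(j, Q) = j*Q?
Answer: -287850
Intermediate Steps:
P(j, Q) = Q*j
G(X, L) = 5*L*X (G(X, L) = L*(5*X) = 5*L*X)
Z = -594 (Z = 198*(-3*1) = 198*(-3) = -594)
n = -101 (n = -2 + (⅙)*(-594) = -2 - 99 = -101)
n*G(-30, -19) = -505*(-19)*(-30) = -101*2850 = -287850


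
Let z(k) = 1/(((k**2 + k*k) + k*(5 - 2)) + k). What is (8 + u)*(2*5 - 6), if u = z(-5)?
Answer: 482/15 ≈ 32.133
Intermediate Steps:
z(k) = 1/(2*k**2 + 4*k) (z(k) = 1/(((k**2 + k**2) + k*3) + k) = 1/((2*k**2 + 3*k) + k) = 1/(2*k**2 + 4*k))
u = 1/30 (u = (1/2)/(-5*(2 - 5)) = (1/2)*(-1/5)/(-3) = (1/2)*(-1/5)*(-1/3) = 1/30 ≈ 0.033333)
(8 + u)*(2*5 - 6) = (8 + 1/30)*(2*5 - 6) = 241*(10 - 6)/30 = (241/30)*4 = 482/15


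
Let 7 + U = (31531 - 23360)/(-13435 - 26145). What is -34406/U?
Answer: 1361789480/285231 ≈ 4774.3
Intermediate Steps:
U = -285231/39580 (U = -7 + (31531 - 23360)/(-13435 - 26145) = -7 + 8171/(-39580) = -7 + 8171*(-1/39580) = -7 - 8171/39580 = -285231/39580 ≈ -7.2064)
-34406/U = -34406/(-285231/39580) = -34406*(-39580/285231) = 1361789480/285231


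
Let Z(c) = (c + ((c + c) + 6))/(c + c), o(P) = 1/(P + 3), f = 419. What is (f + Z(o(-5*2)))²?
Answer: 638401/4 ≈ 1.5960e+5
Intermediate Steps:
o(P) = 1/(3 + P)
Z(c) = (6 + 3*c)/(2*c) (Z(c) = (c + (2*c + 6))/((2*c)) = (c + (6 + 2*c))*(1/(2*c)) = (6 + 3*c)*(1/(2*c)) = (6 + 3*c)/(2*c))
(f + Z(o(-5*2)))² = (419 + (3/2 + 3/(1/(3 - 5*2))))² = (419 + (3/2 + 3/(1/(3 - 10))))² = (419 + (3/2 + 3/(1/(-7))))² = (419 + (3/2 + 3/(-⅐)))² = (419 + (3/2 + 3*(-7)))² = (419 + (3/2 - 21))² = (419 - 39/2)² = (799/2)² = 638401/4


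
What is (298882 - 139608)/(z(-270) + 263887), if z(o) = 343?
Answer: 79637/132115 ≈ 0.60279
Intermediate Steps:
(298882 - 139608)/(z(-270) + 263887) = (298882 - 139608)/(343 + 263887) = 159274/264230 = 159274*(1/264230) = 79637/132115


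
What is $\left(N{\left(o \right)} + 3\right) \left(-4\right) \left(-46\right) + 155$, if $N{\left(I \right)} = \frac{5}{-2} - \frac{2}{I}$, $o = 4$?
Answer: $155$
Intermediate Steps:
$N{\left(I \right)} = - \frac{5}{2} - \frac{2}{I}$ ($N{\left(I \right)} = 5 \left(- \frac{1}{2}\right) - \frac{2}{I} = - \frac{5}{2} - \frac{2}{I}$)
$\left(N{\left(o \right)} + 3\right) \left(-4\right) \left(-46\right) + 155 = \left(\left(- \frac{5}{2} - \frac{2}{4}\right) + 3\right) \left(-4\right) \left(-46\right) + 155 = \left(\left(- \frac{5}{2} - \frac{1}{2}\right) + 3\right) \left(-4\right) \left(-46\right) + 155 = \left(-3 + 3\right) \left(-4\right) \left(-46\right) + 155 = 0 \left(-4\right) \left(-46\right) + 155 = 0 \left(-46\right) + 155 = 0 + 155 = 155$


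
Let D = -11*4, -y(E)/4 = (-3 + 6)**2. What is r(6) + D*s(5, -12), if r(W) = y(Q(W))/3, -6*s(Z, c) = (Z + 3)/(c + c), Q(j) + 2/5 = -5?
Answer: -130/9 ≈ -14.444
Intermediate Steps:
Q(j) = -27/5 (Q(j) = -2/5 - 5 = -27/5)
s(Z, c) = -(3 + Z)/(12*c) (s(Z, c) = -(Z + 3)/(6*(c + c)) = -(3 + Z)/(6*(2*c)) = -(3 + Z)*1/(2*c)/6 = -(3 + Z)/(12*c))
y(E) = -36 (y(E) = -4*(-3 + 6)**2 = -4*3**2 = -4*9 = -36)
r(W) = -12 (r(W) = -36/3 = -36*1/3 = -12)
D = -44
r(6) + D*s(5, -12) = -12 - 11*(-3 - 1*5)/(3*(-12)) = -12 - 11*(-1)*(-3 - 5)/(3*12) = -12 - 11*(-1)*(-8)/(3*12) = -12 - 44*1/18 = -12 - 22/9 = -130/9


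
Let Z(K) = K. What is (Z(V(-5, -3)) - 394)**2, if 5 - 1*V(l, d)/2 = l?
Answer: 139876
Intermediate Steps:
V(l, d) = 10 - 2*l
(Z(V(-5, -3)) - 394)**2 = ((10 - 2*(-5)) - 394)**2 = ((10 + 10) - 394)**2 = (20 - 394)**2 = (-374)**2 = 139876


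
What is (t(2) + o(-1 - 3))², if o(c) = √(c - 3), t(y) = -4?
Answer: (4 - I*√7)² ≈ 9.0 - 21.166*I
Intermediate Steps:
o(c) = √(-3 + c)
(t(2) + o(-1 - 3))² = (-4 + √(-3 + (-1 - 3)))² = (-4 + √(-3 - 4))² = (-4 + √(-7))² = (-4 + I*√7)²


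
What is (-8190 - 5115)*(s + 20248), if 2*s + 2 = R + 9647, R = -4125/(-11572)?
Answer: -701821546635/2104 ≈ -3.3357e+8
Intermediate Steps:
R = 375/1052 (R = -4125*(-1/11572) = 375/1052 ≈ 0.35646)
s = 10146915/2104 (s = -1 + (375/1052 + 9647)/2 = -1 + (½)*(10149019/1052) = -1 + 10149019/2104 = 10146915/2104 ≈ 4822.7)
(-8190 - 5115)*(s + 20248) = (-8190 - 5115)*(10146915/2104 + 20248) = -13305*52748707/2104 = -701821546635/2104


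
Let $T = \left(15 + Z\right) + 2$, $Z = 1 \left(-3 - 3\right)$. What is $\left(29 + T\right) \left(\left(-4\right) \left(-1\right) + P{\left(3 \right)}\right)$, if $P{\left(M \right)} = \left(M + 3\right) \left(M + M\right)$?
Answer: $1600$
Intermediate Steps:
$P{\left(M \right)} = 2 M \left(3 + M\right)$ ($P{\left(M \right)} = \left(3 + M\right) 2 M = 2 M \left(3 + M\right)$)
$Z = -6$ ($Z = 1 \left(-6\right) = -6$)
$T = 11$ ($T = \left(15 - 6\right) + 2 = 9 + 2 = 11$)
$\left(29 + T\right) \left(\left(-4\right) \left(-1\right) + P{\left(3 \right)}\right) = \left(29 + 11\right) \left(\left(-4\right) \left(-1\right) + 2 \cdot 3 \left(3 + 3\right)\right) = 40 \left(4 + 2 \cdot 3 \cdot 6\right) = 40 \left(4 + 36\right) = 40 \cdot 40 = 1600$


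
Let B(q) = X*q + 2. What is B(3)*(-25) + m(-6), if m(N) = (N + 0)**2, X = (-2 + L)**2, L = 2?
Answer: -14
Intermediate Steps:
X = 0 (X = (-2 + 2)**2 = 0**2 = 0)
m(N) = N**2
B(q) = 2 (B(q) = 0*q + 2 = 0 + 2 = 2)
B(3)*(-25) + m(-6) = 2*(-25) + (-6)**2 = -50 + 36 = -14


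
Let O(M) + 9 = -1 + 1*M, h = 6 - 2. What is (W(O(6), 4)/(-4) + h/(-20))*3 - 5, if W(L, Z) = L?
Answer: -13/5 ≈ -2.6000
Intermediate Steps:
h = 4
O(M) = -10 + M (O(M) = -9 + (-1 + 1*M) = -9 + (-1 + M) = -10 + M)
(W(O(6), 4)/(-4) + h/(-20))*3 - 5 = ((-10 + 6)/(-4) + 4/(-20))*3 - 5 = (-4*(-¼) + 4*(-1/20))*3 - 5 = (1 - ⅕)*3 - 5 = (⅘)*3 - 5 = 12/5 - 5 = -13/5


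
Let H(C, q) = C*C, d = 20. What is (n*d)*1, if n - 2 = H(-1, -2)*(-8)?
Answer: -120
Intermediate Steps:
H(C, q) = C²
n = -6 (n = 2 + (-1)²*(-8) = 2 + 1*(-8) = 2 - 8 = -6)
(n*d)*1 = -6*20*1 = -120*1 = -120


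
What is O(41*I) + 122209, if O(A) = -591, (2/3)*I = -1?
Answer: 121618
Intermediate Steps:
I = -3/2 (I = (3/2)*(-1) = -3/2 ≈ -1.5000)
O(41*I) + 122209 = -591 + 122209 = 121618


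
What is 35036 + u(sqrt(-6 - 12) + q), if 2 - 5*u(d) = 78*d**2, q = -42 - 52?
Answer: -512622/5 + 43992*I*sqrt(2)/5 ≈ -1.0252e+5 + 12443.0*I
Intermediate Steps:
q = -94
u(d) = 2/5 - 78*d**2/5
35036 + u(sqrt(-6 - 12) + q) = 35036 + (2/5 - 78*(sqrt(-6 - 12) - 94)**2/5) = 35036 + (2/5 - 78*(sqrt(-18) - 94)**2/5) = 35036 + (2/5 - 78*(3*I*sqrt(2) - 94)**2/5) = 35036 + (2/5 - 78*(-94 + 3*I*sqrt(2))**2/5) = 175182/5 - 78*(-94 + 3*I*sqrt(2))**2/5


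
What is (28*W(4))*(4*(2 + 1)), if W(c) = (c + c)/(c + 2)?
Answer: 448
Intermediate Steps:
W(c) = 2*c/(2 + c) (W(c) = (2*c)/(2 + c) = 2*c/(2 + c))
(28*W(4))*(4*(2 + 1)) = (28*(2*4/(2 + 4)))*(4*(2 + 1)) = (28*(2*4/6))*(4*3) = (28*(2*4*(⅙)))*12 = (28*(4/3))*12 = (112/3)*12 = 448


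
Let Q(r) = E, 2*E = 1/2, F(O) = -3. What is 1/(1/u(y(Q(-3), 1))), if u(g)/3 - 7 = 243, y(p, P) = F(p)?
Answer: 750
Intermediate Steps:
E = ¼ (E = (½)/2 = (½)*(½) = ¼ ≈ 0.25000)
Q(r) = ¼
y(p, P) = -3
u(g) = 750 (u(g) = 21 + 3*243 = 21 + 729 = 750)
1/(1/u(y(Q(-3), 1))) = 1/(1/750) = 750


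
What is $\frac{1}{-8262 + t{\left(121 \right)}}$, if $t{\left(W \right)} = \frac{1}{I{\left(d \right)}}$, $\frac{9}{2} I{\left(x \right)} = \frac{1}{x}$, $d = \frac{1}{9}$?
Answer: $- \frac{2}{16523} \approx -0.00012104$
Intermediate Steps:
$d = \frac{1}{9} \approx 0.11111$
$I{\left(x \right)} = \frac{2}{9 x}$
$t{\left(W \right)} = \frac{1}{2}$ ($t{\left(W \right)} = \frac{1}{\frac{2}{9} \frac{1}{\frac{1}{9}}} = \frac{1}{\frac{2}{9} \cdot 9} = \frac{1}{2}$)
$\frac{1}{-8262 + t{\left(121 \right)}} = \frac{1}{-8262 + \frac{1}{2}} = \frac{1}{- \frac{16523}{2}} = - \frac{2}{16523}$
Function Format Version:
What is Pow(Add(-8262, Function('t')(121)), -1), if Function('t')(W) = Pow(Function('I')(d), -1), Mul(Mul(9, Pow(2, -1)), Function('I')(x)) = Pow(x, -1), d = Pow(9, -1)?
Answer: Rational(-2, 16523) ≈ -0.00012104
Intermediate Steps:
d = Rational(1, 9) ≈ 0.11111
Function('I')(x) = Mul(Rational(2, 9), Pow(x, -1))
Function('t')(W) = Rational(1, 2) (Function('t')(W) = Pow(Mul(Rational(2, 9), Pow(Rational(1, 9), -1)), -1) = Pow(Mul(Rational(2, 9), 9), -1) = Pow(2, -1) = Rational(1, 2))
Pow(Add(-8262, Function('t')(121)), -1) = Pow(Add(-8262, Rational(1, 2)), -1) = Pow(Rational(-16523, 2), -1) = Rational(-2, 16523)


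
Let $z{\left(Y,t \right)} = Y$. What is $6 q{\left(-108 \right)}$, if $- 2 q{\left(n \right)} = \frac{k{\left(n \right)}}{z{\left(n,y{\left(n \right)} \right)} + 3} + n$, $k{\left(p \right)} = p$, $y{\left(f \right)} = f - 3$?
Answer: $\frac{11232}{35} \approx 320.91$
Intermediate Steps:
$y{\left(f \right)} = -3 + f$ ($y{\left(f \right)} = f - 3 = -3 + f$)
$q{\left(n \right)} = - \frac{n}{2} - \frac{n}{2 \left(3 + n\right)}$ ($q{\left(n \right)} = - \frac{\frac{n}{n + 3} + n}{2} = - \frac{\frac{n}{3 + n} + n}{2} = - \frac{n + \frac{n}{3 + n}}{2} = - \frac{n}{2} - \frac{n}{2 \left(3 + n\right)}$)
$6 q{\left(-108 \right)} = 6 \cdot \frac{1}{2} \left(-108\right) \frac{1}{3 - 108} \left(-4 - -108\right) = 6 \cdot \frac{1}{2} \left(-108\right) \frac{1}{-105} \left(-4 + 108\right) = 6 \cdot \frac{1}{2} \left(-108\right) \left(- \frac{1}{105}\right) 104 = 6 \cdot \frac{1872}{35} = \frac{11232}{35}$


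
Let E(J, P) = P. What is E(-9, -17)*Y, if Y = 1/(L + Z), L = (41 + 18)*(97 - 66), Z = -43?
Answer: -17/1786 ≈ -0.0095185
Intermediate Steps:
L = 1829 (L = 59*31 = 1829)
Y = 1/1786 (Y = 1/(1829 - 43) = 1/1786 ≈ 0.00055991)
E(-9, -17)*Y = -17*1/1786 = -17/1786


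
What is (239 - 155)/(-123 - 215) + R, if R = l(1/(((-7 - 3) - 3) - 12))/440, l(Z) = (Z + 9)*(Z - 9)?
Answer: -2513182/5809375 ≈ -0.43261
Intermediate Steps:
l(Z) = (-9 + Z)*(9 + Z) (l(Z) = (9 + Z)*(-9 + Z) = (-9 + Z)*(9 + Z))
R = -6328/34375 (R = (-81 + (1/(((-7 - 3) - 3) - 12))**2)/440 = (-81 + (1/((-10 - 3) - 12))**2)*(1/440) = (-81 + (1/(-13 - 12))**2)*(1/440) = (-81 + (1/(-25))**2)*(1/440) = (-81 + (-1/25)**2)*(1/440) = (-81 + 1/625)*(1/440) = -50624/625*1/440 = -6328/34375 ≈ -0.18409)
(239 - 155)/(-123 - 215) + R = (239 - 155)/(-123 - 215) - 6328/34375 = 84/(-338) - 6328/34375 = 84*(-1/338) - 6328/34375 = -42/169 - 6328/34375 = -2513182/5809375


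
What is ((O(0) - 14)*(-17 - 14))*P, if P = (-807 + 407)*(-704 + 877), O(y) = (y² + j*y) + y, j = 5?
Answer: -30032800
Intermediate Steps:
O(y) = y² + 6*y (O(y) = (y² + 5*y) + y = y² + 6*y)
P = -69200 (P = -400*173 = -69200)
((O(0) - 14)*(-17 - 14))*P = ((0*(6 + 0) - 14)*(-17 - 14))*(-69200) = ((0*6 - 14)*(-31))*(-69200) = ((0 - 14)*(-31))*(-69200) = -14*(-31)*(-69200) = 434*(-69200) = -30032800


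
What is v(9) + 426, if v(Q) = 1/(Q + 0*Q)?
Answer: 3835/9 ≈ 426.11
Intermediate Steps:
v(Q) = 1/Q (v(Q) = 1/(Q + 0) = 1/Q)
v(9) + 426 = 1/9 + 426 = ⅑ + 426 = 3835/9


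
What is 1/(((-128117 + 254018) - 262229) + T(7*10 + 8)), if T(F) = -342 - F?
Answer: -1/136748 ≈ -7.3127e-6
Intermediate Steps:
1/(((-128117 + 254018) - 262229) + T(7*10 + 8)) = 1/(((-128117 + 254018) - 262229) + (-342 - (7*10 + 8))) = 1/((125901 - 262229) + (-342 - (70 + 8))) = 1/(-136328 + (-342 - 1*78)) = 1/(-136328 + (-342 - 78)) = 1/(-136328 - 420) = 1/(-136748) = -1/136748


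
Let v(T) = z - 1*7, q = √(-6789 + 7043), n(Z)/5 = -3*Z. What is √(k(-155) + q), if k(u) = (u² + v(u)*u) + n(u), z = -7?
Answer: √(28520 + √254) ≈ 168.93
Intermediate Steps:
n(Z) = -15*Z (n(Z) = 5*(-3*Z) = -15*Z)
q = √254 ≈ 15.937
v(T) = -14 (v(T) = -7 - 1*7 = -7 - 7 = -14)
k(u) = u² - 29*u (k(u) = (u² - 14*u) - 15*u = u² - 29*u)
√(k(-155) + q) = √(-155*(-29 - 155) + √254) = √(-155*(-184) + √254) = √(28520 + √254)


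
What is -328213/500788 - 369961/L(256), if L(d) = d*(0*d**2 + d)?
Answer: -51695449109/8204910592 ≈ -6.3006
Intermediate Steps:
L(d) = d**2 (L(d) = d*(0 + d) = d*d = d**2)
-328213/500788 - 369961/L(256) = -328213/500788 - 369961/(256**2) = -328213*1/500788 - 369961/65536 = -328213/500788 - 369961*1/65536 = -328213/500788 - 369961/65536 = -51695449109/8204910592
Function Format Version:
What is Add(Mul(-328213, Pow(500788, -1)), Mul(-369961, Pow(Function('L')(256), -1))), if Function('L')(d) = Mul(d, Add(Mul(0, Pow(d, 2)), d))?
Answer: Rational(-51695449109, 8204910592) ≈ -6.3006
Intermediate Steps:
Function('L')(d) = Pow(d, 2) (Function('L')(d) = Mul(d, Add(0, d)) = Mul(d, d) = Pow(d, 2))
Add(Mul(-328213, Pow(500788, -1)), Mul(-369961, Pow(Function('L')(256), -1))) = Add(Mul(-328213, Pow(500788, -1)), Mul(-369961, Pow(Pow(256, 2), -1))) = Add(Mul(-328213, Rational(1, 500788)), Mul(-369961, Pow(65536, -1))) = Add(Rational(-328213, 500788), Mul(-369961, Rational(1, 65536))) = Add(Rational(-328213, 500788), Rational(-369961, 65536)) = Rational(-51695449109, 8204910592)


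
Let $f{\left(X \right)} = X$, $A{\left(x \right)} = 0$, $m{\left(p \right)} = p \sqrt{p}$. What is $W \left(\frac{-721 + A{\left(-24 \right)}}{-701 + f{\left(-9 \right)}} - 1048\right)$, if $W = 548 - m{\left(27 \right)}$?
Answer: $- \frac{203680366}{355} + \frac{60212079 \sqrt{3}}{710} \approx -4.2686 \cdot 10^{5}$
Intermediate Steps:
$m{\left(p \right)} = p^{\frac{3}{2}}$
$W = 548 - 81 \sqrt{3}$ ($W = 548 - 27^{\frac{3}{2}} = 548 - 81 \sqrt{3} \approx 407.7$)
$W \left(\frac{-721 + A{\left(-24 \right)}}{-701 + f{\left(-9 \right)}} - 1048\right) = \left(548 - 81 \sqrt{3}\right) \left(\frac{-721 + 0}{-701 - 9} - 1048\right) = \left(548 - 81 \sqrt{3}\right) \left(- \frac{721}{-710} - 1048\right) = \left(548 - 81 \sqrt{3}\right) \left(\left(-721\right) \left(- \frac{1}{710}\right) - 1048\right) = \left(548 - 81 \sqrt{3}\right) \left(\frac{721}{710} - 1048\right) = \left(548 - 81 \sqrt{3}\right) \left(- \frac{743359}{710}\right) = - \frac{203680366}{355} + \frac{60212079 \sqrt{3}}{710}$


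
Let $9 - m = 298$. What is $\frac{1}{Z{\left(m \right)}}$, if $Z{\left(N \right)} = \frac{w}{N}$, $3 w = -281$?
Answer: $\frac{867}{281} \approx 3.0854$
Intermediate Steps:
$w = - \frac{281}{3}$ ($w = \frac{1}{3} \left(-281\right) = - \frac{281}{3} \approx -93.667$)
$m = -289$ ($m = 9 - 298 = -289$)
$Z{\left(N \right)} = - \frac{281}{3 N}$
$\frac{1}{Z{\left(m \right)}} = \frac{1}{\left(- \frac{281}{3}\right) \frac{1}{-289}} = \frac{1}{\left(- \frac{281}{3}\right) \left(- \frac{1}{289}\right)} = \frac{1}{\frac{281}{867}} = \frac{867}{281}$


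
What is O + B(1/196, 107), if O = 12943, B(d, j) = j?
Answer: 13050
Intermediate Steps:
O + B(1/196, 107) = 12943 + 107 = 13050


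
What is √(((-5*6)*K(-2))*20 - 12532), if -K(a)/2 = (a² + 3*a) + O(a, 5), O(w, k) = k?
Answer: 2*I*√2233 ≈ 94.509*I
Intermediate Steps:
K(a) = -10 - 6*a - 2*a² (K(a) = -2*((a² + 3*a) + 5) = -2*(5 + a² + 3*a) = -10 - 6*a - 2*a²)
√(((-5*6)*K(-2))*20 - 12532) = √(((-5*6)*(-10 - 6*(-2) - 2*(-2)²))*20 - 12532) = √(-30*(-10 + 12 - 2*4)*20 - 12532) = √(-30*(-10 + 12 - 8)*20 - 12532) = √(-30*(-6)*20 - 12532) = √(180*20 - 12532) = √(3600 - 12532) = √(-8932) = 2*I*√2233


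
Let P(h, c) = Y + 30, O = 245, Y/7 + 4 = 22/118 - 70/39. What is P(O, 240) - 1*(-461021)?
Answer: 1060788016/2301 ≈ 4.6101e+5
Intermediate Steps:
Y = -90335/2301 (Y = -28 + 7*(22/118 - 70/39) = -28 + 7*(22*(1/118) - 70*1/39) = -28 + 7*(11/59 - 70/39) = -28 + 7*(-3701/2301) = -28 - 25907/2301 = -90335/2301 ≈ -39.259)
P(h, c) = -21305/2301 (P(h, c) = -90335/2301 + 30 = -21305/2301)
P(O, 240) - 1*(-461021) = -21305/2301 - 1*(-461021) = -21305/2301 + 461021 = 1060788016/2301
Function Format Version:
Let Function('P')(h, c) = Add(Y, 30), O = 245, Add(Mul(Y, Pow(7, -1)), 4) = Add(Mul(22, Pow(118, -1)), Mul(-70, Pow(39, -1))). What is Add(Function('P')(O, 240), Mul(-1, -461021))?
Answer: Rational(1060788016, 2301) ≈ 4.6101e+5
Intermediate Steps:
Y = Rational(-90335, 2301) (Y = Add(-28, Mul(7, Add(Mul(22, Pow(118, -1)), Mul(-70, Pow(39, -1))))) = Add(-28, Mul(7, Add(Mul(22, Rational(1, 118)), Mul(-70, Rational(1, 39))))) = Add(-28, Mul(7, Add(Rational(11, 59), Rational(-70, 39)))) = Add(-28, Mul(7, Rational(-3701, 2301))) = Add(-28, Rational(-25907, 2301)) = Rational(-90335, 2301) ≈ -39.259)
Function('P')(h, c) = Rational(-21305, 2301) (Function('P')(h, c) = Add(Rational(-90335, 2301), 30) = Rational(-21305, 2301))
Add(Function('P')(O, 240), Mul(-1, -461021)) = Add(Rational(-21305, 2301), Mul(-1, -461021)) = Add(Rational(-21305, 2301), 461021) = Rational(1060788016, 2301)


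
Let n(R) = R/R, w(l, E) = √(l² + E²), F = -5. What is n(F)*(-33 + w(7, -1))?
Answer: -33 + 5*√2 ≈ -25.929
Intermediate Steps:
w(l, E) = √(E² + l²)
n(R) = 1
n(F)*(-33 + w(7, -1)) = 1*(-33 + √((-1)² + 7²)) = 1*(-33 + √(1 + 49)) = 1*(-33 + √50) = 1*(-33 + 5*√2) = -33 + 5*√2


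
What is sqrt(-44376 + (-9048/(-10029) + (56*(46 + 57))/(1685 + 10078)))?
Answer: 2*I*sqrt(1906079325682181138)/13107903 ≈ 210.65*I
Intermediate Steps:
sqrt(-44376 + (-9048/(-10029) + (56*(46 + 57))/(1685 + 10078))) = sqrt(-44376 + (-9048*(-1/10029) + (56*103)/11763)) = sqrt(-44376 + (3016/3343 + 5768*(1/11763))) = sqrt(-44376 + (3016/3343 + 5768/11763)) = sqrt(-44376 + 54759632/39323709) = sqrt(-1744974150952/39323709) = 2*I*sqrt(1906079325682181138)/13107903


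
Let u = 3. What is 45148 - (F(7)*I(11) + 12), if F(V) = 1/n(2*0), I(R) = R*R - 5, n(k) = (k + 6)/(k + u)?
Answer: 45078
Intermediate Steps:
n(k) = (6 + k)/(3 + k) (n(k) = (k + 6)/(k + 3) = (6 + k)/(3 + k))
I(R) = -5 + R² (I(R) = R² - 5 = -5 + R²)
F(V) = ½ (F(V) = 1/((6 + 2*0)/(3 + 2*0)) = 1/((6 + 0)/(3 + 0)) = 1/(6/3) = 1/((⅓)*6) = 1/2 = ½)
45148 - (F(7)*I(11) + 12) = 45148 - ((-5 + 11²)/2 + 12) = 45148 - ((-5 + 121)/2 + 12) = 45148 - ((½)*116 + 12) = 45148 - (58 + 12) = 45148 - 1*70 = 45148 - 70 = 45078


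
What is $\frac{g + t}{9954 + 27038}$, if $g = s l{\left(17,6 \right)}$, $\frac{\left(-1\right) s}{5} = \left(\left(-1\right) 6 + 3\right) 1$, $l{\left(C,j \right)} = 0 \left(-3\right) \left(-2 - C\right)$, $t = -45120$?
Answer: $- \frac{705}{578} \approx -1.2197$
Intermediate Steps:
$l{\left(C,j \right)} = 0$ ($l{\left(C,j \right)} = 0 \left(-2 - C\right) = 0$)
$s = 15$ ($s = - 5 \left(\left(-1\right) 6 + 3\right) 1 = - 5 \left(-6 + 3\right) 1 = - 5 \left(\left(-3\right) 1\right) = \left(-5\right) \left(-3\right) = 15$)
$g = 0$ ($g = 15 \cdot 0 = 0$)
$\frac{g + t}{9954 + 27038} = \frac{0 - 45120}{9954 + 27038} = - \frac{45120}{36992} = \left(-45120\right) \frac{1}{36992} = - \frac{705}{578}$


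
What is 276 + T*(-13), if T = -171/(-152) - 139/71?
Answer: 162917/568 ≈ 286.83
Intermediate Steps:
T = -473/568 (T = -171*(-1/152) - 139*1/71 = 9/8 - 139/71 = -473/568 ≈ -0.83275)
276 + T*(-13) = 276 - 473/568*(-13) = 276 + 6149/568 = 162917/568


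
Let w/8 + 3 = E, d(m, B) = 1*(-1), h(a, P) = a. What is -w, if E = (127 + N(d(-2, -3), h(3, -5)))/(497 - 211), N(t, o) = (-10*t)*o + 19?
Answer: 248/13 ≈ 19.077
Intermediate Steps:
d(m, B) = -1
N(t, o) = 19 - 10*o*t (N(t, o) = -10*o*t + 19 = 19 - 10*o*t)
E = 8/13 (E = (127 + (19 - 10*3*(-1)))/(497 - 211) = (127 + (19 + 30))/286 = (127 + 49)*(1/286) = 176*(1/286) = 8/13 ≈ 0.61539)
w = -248/13 (w = -24 + 8*(8/13) = -24 + 64/13 = -248/13 ≈ -19.077)
-w = -1*(-248/13) = 248/13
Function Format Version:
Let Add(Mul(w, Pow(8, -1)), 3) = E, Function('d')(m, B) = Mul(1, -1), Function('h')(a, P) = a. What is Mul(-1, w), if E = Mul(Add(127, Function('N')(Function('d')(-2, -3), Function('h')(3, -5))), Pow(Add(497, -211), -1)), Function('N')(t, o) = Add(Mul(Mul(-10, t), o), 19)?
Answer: Rational(248, 13) ≈ 19.077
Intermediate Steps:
Function('d')(m, B) = -1
Function('N')(t, o) = Add(19, Mul(-10, o, t)) (Function('N')(t, o) = Add(Mul(-10, o, t), 19) = Add(19, Mul(-10, o, t)))
E = Rational(8, 13) (E = Mul(Add(127, Add(19, Mul(-10, 3, -1))), Pow(Add(497, -211), -1)) = Mul(Add(127, Add(19, 30)), Pow(286, -1)) = Mul(Add(127, 49), Rational(1, 286)) = Mul(176, Rational(1, 286)) = Rational(8, 13) ≈ 0.61539)
w = Rational(-248, 13) (w = Add(-24, Mul(8, Rational(8, 13))) = Add(-24, Rational(64, 13)) = Rational(-248, 13) ≈ -19.077)
Mul(-1, w) = Mul(-1, Rational(-248, 13)) = Rational(248, 13)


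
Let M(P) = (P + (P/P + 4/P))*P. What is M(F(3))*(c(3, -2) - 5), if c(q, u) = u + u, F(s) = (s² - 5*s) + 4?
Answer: -54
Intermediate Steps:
F(s) = 4 + s² - 5*s
c(q, u) = 2*u
M(P) = P*(1 + P + 4/P) (M(P) = (P + (1 + 4/P))*P = (1 + P + 4/P)*P = P*(1 + P + 4/P))
M(F(3))*(c(3, -2) - 5) = (4 + (4 + 3² - 5*3) + (4 + 3² - 5*3)²)*(2*(-2) - 5) = (4 + (4 + 9 - 15) + (4 + 9 - 15)²)*(-4 - 5) = (4 - 2 + (-2)²)*(-9) = (4 - 2 + 4)*(-9) = 6*(-9) = -54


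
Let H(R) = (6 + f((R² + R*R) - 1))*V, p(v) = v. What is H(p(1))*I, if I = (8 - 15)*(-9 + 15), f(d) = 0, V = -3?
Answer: 756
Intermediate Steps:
I = -42 (I = -7*6 = -42)
H(R) = -18 (H(R) = (6 + 0)*(-3) = 6*(-3) = -18)
H(p(1))*I = -18*(-42) = 756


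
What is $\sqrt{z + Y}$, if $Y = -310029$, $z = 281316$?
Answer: $i \sqrt{28713} \approx 169.45 i$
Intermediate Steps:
$\sqrt{z + Y} = \sqrt{281316 - 310029} = \sqrt{-28713} = i \sqrt{28713}$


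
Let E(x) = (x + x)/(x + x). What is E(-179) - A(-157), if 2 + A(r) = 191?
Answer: -188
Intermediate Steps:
A(r) = 189 (A(r) = -2 + 191 = 189)
E(x) = 1 (E(x) = (2*x)/((2*x)) = (2*x)*(1/(2*x)) = 1)
E(-179) - A(-157) = 1 - 1*189 = 1 - 189 = -188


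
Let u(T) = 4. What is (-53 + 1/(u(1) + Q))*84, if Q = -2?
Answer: -4410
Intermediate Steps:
(-53 + 1/(u(1) + Q))*84 = (-53 + 1/(4 - 2))*84 = (-53 + 1/2)*84 = (-53 + ½)*84 = -105/2*84 = -4410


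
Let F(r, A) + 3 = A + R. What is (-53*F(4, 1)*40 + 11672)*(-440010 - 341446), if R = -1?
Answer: -14091214592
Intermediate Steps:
F(r, A) = -4 + A (F(r, A) = -3 + (A - 1) = -3 + (-1 + A) = -4 + A)
(-53*F(4, 1)*40 + 11672)*(-440010 - 341446) = (-53*(-4 + 1)*40 + 11672)*(-440010 - 341446) = (-53*(-3)*40 + 11672)*(-781456) = (159*40 + 11672)*(-781456) = (6360 + 11672)*(-781456) = 18032*(-781456) = -14091214592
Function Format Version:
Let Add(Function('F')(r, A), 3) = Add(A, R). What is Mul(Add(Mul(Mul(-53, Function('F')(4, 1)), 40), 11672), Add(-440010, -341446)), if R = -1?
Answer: -14091214592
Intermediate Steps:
Function('F')(r, A) = Add(-4, A) (Function('F')(r, A) = Add(-3, Add(A, -1)) = Add(-3, Add(-1, A)) = Add(-4, A))
Mul(Add(Mul(Mul(-53, Function('F')(4, 1)), 40), 11672), Add(-440010, -341446)) = Mul(Add(Mul(Mul(-53, Add(-4, 1)), 40), 11672), Add(-440010, -341446)) = Mul(Add(Mul(Mul(-53, -3), 40), 11672), -781456) = Mul(Add(Mul(159, 40), 11672), -781456) = Mul(Add(6360, 11672), -781456) = Mul(18032, -781456) = -14091214592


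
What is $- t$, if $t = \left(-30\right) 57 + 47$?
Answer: $1663$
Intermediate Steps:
$t = -1663$ ($t = -1710 + 47 = -1663$)
$- t = \left(-1\right) \left(-1663\right) = 1663$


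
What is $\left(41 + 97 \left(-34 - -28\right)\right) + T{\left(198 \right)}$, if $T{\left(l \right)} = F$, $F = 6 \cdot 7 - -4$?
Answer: $-495$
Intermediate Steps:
$F = 46$ ($F = 42 + 4 = 46$)
$T{\left(l \right)} = 46$
$\left(41 + 97 \left(-34 - -28\right)\right) + T{\left(198 \right)} = \left(41 + 97 \left(-34 - -28\right)\right) + 46 = \left(41 + 97 \left(-34 + 28\right)\right) + 46 = \left(41 + 97 \left(-6\right)\right) + 46 = \left(41 - 582\right) + 46 = -541 + 46 = -495$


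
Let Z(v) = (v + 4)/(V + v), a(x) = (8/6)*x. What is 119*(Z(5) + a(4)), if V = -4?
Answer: 5117/3 ≈ 1705.7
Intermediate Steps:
a(x) = 4*x/3 (a(x) = (8*(⅙))*x = 4*x/3)
Z(v) = (4 + v)/(-4 + v) (Z(v) = (v + 4)/(-4 + v) = (4 + v)/(-4 + v))
119*(Z(5) + a(4)) = 119*((4 + 5)/(-4 + 5) + (4/3)*4) = 119*(9/1 + 16/3) = 119*(1*9 + 16/3) = 119*(9 + 16/3) = 119*(43/3) = 5117/3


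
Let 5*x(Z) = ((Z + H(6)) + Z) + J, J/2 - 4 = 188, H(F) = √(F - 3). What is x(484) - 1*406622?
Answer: -2031758/5 + √3/5 ≈ -4.0635e+5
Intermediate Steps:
H(F) = √(-3 + F)
J = 384 (J = 8 + 2*188 = 8 + 376 = 384)
x(Z) = 384/5 + √3/5 + 2*Z/5 (x(Z) = (((Z + √(-3 + 6)) + Z) + 384)/5 = (((Z + √3) + Z) + 384)/5 = ((√3 + 2*Z) + 384)/5 = (384 + √3 + 2*Z)/5 = 384/5 + √3/5 + 2*Z/5)
x(484) - 1*406622 = (384/5 + √3/5 + (⅖)*484) - 1*406622 = (384/5 + √3/5 + 968/5) - 406622 = (1352/5 + √3/5) - 406622 = -2031758/5 + √3/5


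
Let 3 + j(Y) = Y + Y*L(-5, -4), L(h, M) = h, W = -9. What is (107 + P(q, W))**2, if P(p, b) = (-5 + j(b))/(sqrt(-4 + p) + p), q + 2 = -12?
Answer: 9*(52430*sqrt(2) + 108601*I)/(42*sqrt(2) + 89*I) ≈ 11060.0 - 116.76*I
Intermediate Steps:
q = -14 (q = -2 - 12 = -14)
j(Y) = -3 - 4*Y (j(Y) = -3 + (Y + Y*(-5)) = -3 + (Y - 5*Y) = -3 - 4*Y)
P(p, b) = (-8 - 4*b)/(p + sqrt(-4 + p)) (P(p, b) = (-5 + (-3 - 4*b))/(sqrt(-4 + p) + p) = (-8 - 4*b)/(p + sqrt(-4 + p)))
(107 + P(q, W))**2 = (107 + 4*(-2 - 1*(-9))/(-14 + sqrt(-4 - 14)))**2 = (107 + 4*(-2 + 9)/(-14 + sqrt(-18)))**2 = (107 + 4*7/(-14 + 3*I*sqrt(2)))**2 = (107 + 28/(-14 + 3*I*sqrt(2)))**2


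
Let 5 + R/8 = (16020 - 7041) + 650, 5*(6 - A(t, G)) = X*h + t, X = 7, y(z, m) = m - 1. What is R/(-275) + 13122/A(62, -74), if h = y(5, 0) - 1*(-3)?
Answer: -10792191/6325 ≈ -1706.3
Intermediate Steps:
y(z, m) = -1 + m
h = 2 (h = (-1 + 0) - 1*(-3) = -1 + 3 = 2)
A(t, G) = 16/5 - t/5 (A(t, G) = 6 - (7*2 + t)/5 = 6 - (14 + t)/5 = 6 + (-14/5 - t/5) = 16/5 - t/5)
R = 76992 (R = -40 + 8*((16020 - 7041) + 650) = -40 + 8*(8979 + 650) = -40 + 8*9629 = -40 + 77032 = 76992)
R/(-275) + 13122/A(62, -74) = 76992/(-275) + 13122/(16/5 - 1/5*62) = 76992*(-1/275) + 13122/(16/5 - 62/5) = -76992/275 + 13122/(-46/5) = -76992/275 + 13122*(-5/46) = -76992/275 - 32805/23 = -10792191/6325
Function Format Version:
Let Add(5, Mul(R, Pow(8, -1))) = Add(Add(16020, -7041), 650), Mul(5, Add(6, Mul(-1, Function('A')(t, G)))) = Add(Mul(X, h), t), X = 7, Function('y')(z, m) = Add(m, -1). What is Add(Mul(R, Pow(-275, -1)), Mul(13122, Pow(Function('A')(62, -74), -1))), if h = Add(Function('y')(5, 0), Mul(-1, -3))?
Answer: Rational(-10792191, 6325) ≈ -1706.3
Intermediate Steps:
Function('y')(z, m) = Add(-1, m)
h = 2 (h = Add(Add(-1, 0), Mul(-1, -3)) = Add(-1, 3) = 2)
Function('A')(t, G) = Add(Rational(16, 5), Mul(Rational(-1, 5), t)) (Function('A')(t, G) = Add(6, Mul(Rational(-1, 5), Add(Mul(7, 2), t))) = Add(6, Mul(Rational(-1, 5), Add(14, t))) = Add(6, Add(Rational(-14, 5), Mul(Rational(-1, 5), t))) = Add(Rational(16, 5), Mul(Rational(-1, 5), t)))
R = 76992 (R = Add(-40, Mul(8, Add(Add(16020, -7041), 650))) = Add(-40, Mul(8, Add(8979, 650))) = Add(-40, Mul(8, 9629)) = Add(-40, 77032) = 76992)
Add(Mul(R, Pow(-275, -1)), Mul(13122, Pow(Function('A')(62, -74), -1))) = Add(Mul(76992, Pow(-275, -1)), Mul(13122, Pow(Add(Rational(16, 5), Mul(Rational(-1, 5), 62)), -1))) = Add(Mul(76992, Rational(-1, 275)), Mul(13122, Pow(Add(Rational(16, 5), Rational(-62, 5)), -1))) = Add(Rational(-76992, 275), Mul(13122, Pow(Rational(-46, 5), -1))) = Add(Rational(-76992, 275), Mul(13122, Rational(-5, 46))) = Add(Rational(-76992, 275), Rational(-32805, 23)) = Rational(-10792191, 6325)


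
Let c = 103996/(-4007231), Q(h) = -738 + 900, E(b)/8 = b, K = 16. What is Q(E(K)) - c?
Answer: 649275418/4007231 ≈ 162.03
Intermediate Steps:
E(b) = 8*b
Q(h) = 162
c = -103996/4007231 (c = 103996*(-1/4007231) = -103996/4007231 ≈ -0.025952)
Q(E(K)) - c = 162 - 1*(-103996/4007231) = 162 + 103996/4007231 = 649275418/4007231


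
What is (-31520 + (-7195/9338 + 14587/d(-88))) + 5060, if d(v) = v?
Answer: -10940096403/410872 ≈ -26627.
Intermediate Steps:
(-31520 + (-7195/9338 + 14587/d(-88))) + 5060 = (-31520 + (-7195/9338 + 14587/(-88))) + 5060 = (-31520 + (-7195*1/9338 + 14587*(-1/88))) + 5060 = (-31520 + (-7195/9338 - 14587/88)) + 5060 = (-31520 - 68423283/410872) + 5060 = -13019108723/410872 + 5060 = -10940096403/410872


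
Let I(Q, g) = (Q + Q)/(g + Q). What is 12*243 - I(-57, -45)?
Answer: 49553/17 ≈ 2914.9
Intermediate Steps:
I(Q, g) = 2*Q/(Q + g) (I(Q, g) = (2*Q)/(Q + g) = 2*Q/(Q + g))
12*243 - I(-57, -45) = 12*243 - 2*(-57)/(-57 - 45) = 2916 - 2*(-57)/(-102) = 2916 - 2*(-57)*(-1)/102 = 2916 - 1*19/17 = 2916 - 19/17 = 49553/17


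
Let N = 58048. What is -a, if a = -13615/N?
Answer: 13615/58048 ≈ 0.23455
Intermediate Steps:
a = -13615/58048 ≈ -0.23455
-a = -1*(-13615/58048) = 13615/58048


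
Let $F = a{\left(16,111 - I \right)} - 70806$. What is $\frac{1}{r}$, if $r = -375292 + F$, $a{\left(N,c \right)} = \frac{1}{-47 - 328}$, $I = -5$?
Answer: $- \frac{375}{167286751} \approx -2.2417 \cdot 10^{-6}$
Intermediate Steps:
$a{\left(N,c \right)} = - \frac{1}{375}$ ($a{\left(N,c \right)} = \frac{1}{-375} = - \frac{1}{375}$)
$F = - \frac{26552251}{375}$ ($F = - \frac{1}{375} - 70806 = - \frac{26552251}{375} \approx -70806.0$)
$r = - \frac{167286751}{375}$ ($r = -375292 - \frac{26552251}{375} = - \frac{167286751}{375} \approx -4.461 \cdot 10^{5}$)
$\frac{1}{r} = \frac{1}{- \frac{167286751}{375}} = - \frac{375}{167286751}$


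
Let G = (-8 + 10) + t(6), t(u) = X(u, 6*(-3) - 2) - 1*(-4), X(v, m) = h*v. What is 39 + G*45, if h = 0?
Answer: 309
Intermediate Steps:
X(v, m) = 0 (X(v, m) = 0*v = 0)
t(u) = 4 (t(u) = 0 - 1*(-4) = 0 + 4 = 4)
G = 6 (G = (-8 + 10) + 4 = 2 + 4 = 6)
39 + G*45 = 39 + 6*45 = 39 + 270 = 309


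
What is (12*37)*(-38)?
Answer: -16872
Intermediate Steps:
(12*37)*(-38) = 444*(-38) = -16872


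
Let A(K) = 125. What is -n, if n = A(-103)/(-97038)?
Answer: 125/97038 ≈ 0.0012882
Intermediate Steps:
n = -125/97038 (n = 125/(-97038) = 125*(-1/97038) = -125/97038 ≈ -0.0012882)
-n = -1*(-125/97038) = 125/97038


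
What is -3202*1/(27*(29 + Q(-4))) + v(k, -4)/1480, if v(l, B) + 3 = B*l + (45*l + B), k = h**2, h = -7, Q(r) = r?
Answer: -338761/99900 ≈ -3.3910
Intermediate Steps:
k = 49 (k = (-7)**2 = 49)
v(l, B) = -3 + B + 45*l + B*l (v(l, B) = -3 + (B*l + (45*l + B)) = -3 + (B*l + (B + 45*l)) = -3 + (B + 45*l + B*l) = -3 + B + 45*l + B*l)
-3202*1/(27*(29 + Q(-4))) + v(k, -4)/1480 = -3202*1/(27*(29 - 4)) + (-3 - 4 + 45*49 - 4*49)/1480 = -3202/(27*25) + (-3 - 4 + 2205 - 196)*(1/1480) = -3202/675 + 2002*(1/1480) = -3202*1/675 + 1001/740 = -3202/675 + 1001/740 = -338761/99900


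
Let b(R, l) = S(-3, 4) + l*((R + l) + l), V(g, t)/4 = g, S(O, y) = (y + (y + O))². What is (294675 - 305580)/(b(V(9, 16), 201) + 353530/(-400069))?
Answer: -1454250815/11743640939 ≈ -0.12383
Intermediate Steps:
S(O, y) = (O + 2*y)² (S(O, y) = (y + (O + y))² = (O + 2*y)²)
V(g, t) = 4*g
b(R, l) = 25 + l*(R + 2*l) (b(R, l) = (-3 + 2*4)² + l*((R + l) + l) = (-3 + 8)² + l*(R + 2*l) = 5² + l*(R + 2*l) = 25 + l*(R + 2*l))
(294675 - 305580)/(b(V(9, 16), 201) + 353530/(-400069)) = (294675 - 305580)/((25 + 2*201² + (4*9)*201) + 353530/(-400069)) = -10905/((25 + 2*40401 + 36*201) + 353530*(-1/400069)) = -10905/((25 + 80802 + 7236) - 353530/400069) = -10905/(88063 - 353530/400069) = -10905/35230922817/400069 = -10905*400069/35230922817 = -1454250815/11743640939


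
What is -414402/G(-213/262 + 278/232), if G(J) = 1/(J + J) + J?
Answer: -12290138365720/49913411 ≈ -2.4623e+5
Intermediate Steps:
G(J) = J + 1/(2*J) (G(J) = 1/(2*J) + J = J + 1/(2*J))
-414402/G(-213/262 + 278/232) = -414402/((-213/262 + 278/232) + 1/(2*(-213/262 + 278/232))) = -414402/((-213*1/262 + 278*(1/232)) + 1/(2*(-213*1/262 + 278*(1/232)))) = -414402/((-213/262 + 139/116) + 1/(2*(-213/262 + 139/116))) = -414402/(5855/15196 + 1/(2*(5855/15196))) = -414402/(5855/15196 + (1/2)*(15196/5855)) = -414402/(5855/15196 + 7598/5855) = -414402/149740233/88972580 = -414402*88972580/149740233 = -12290138365720/49913411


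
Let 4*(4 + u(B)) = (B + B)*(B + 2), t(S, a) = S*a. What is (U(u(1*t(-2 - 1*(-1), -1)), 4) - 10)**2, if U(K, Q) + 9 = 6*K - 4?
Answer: 1444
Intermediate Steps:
u(B) = -4 + B*(2 + B)/2 (u(B) = -4 + ((B + B)*(B + 2))/4 = -4 + ((2*B)*(2 + B))/4 = -4 + (2*B*(2 + B))/4 = -4 + B*(2 + B)/2)
U(K, Q) = -13 + 6*K (U(K, Q) = -9 + (6*K - 4) = -9 + (-4 + 6*K) = -13 + 6*K)
(U(u(1*t(-2 - 1*(-1), -1)), 4) - 10)**2 = ((-13 + 6*(-4 + 1*((-2 - 1*(-1))*(-1)) + (1*((-2 - 1*(-1))*(-1)))**2/2)) - 10)**2 = ((-13 + 6*(-4 + 1*((-2 + 1)*(-1)) + (1*((-2 + 1)*(-1)))**2/2)) - 10)**2 = ((-13 + 6*(-4 + 1*(-1*(-1)) + (1*(-1*(-1)))**2/2)) - 10)**2 = ((-13 + 6*(-4 + 1*1 + (1*1)**2/2)) - 10)**2 = ((-13 + 6*(-4 + 1 + (1/2)*1**2)) - 10)**2 = ((-13 + 6*(-4 + 1 + (1/2)*1)) - 10)**2 = ((-13 + 6*(-4 + 1 + 1/2)) - 10)**2 = ((-13 + 6*(-5/2)) - 10)**2 = ((-13 - 15) - 10)**2 = (-28 - 10)**2 = (-38)**2 = 1444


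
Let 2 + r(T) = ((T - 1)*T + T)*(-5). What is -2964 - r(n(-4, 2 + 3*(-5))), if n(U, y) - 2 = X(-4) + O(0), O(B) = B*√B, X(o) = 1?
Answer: -2917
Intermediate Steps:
O(B) = B^(3/2)
n(U, y) = 3 (n(U, y) = 2 + (1 + 0^(3/2)) = 2 + (1 + 0) = 2 + 1 = 3)
r(T) = -2 - 5*T - 5*T*(-1 + T) (r(T) = -2 + ((T - 1)*T + T)*(-5) = -2 + ((-1 + T)*T + T)*(-5) = -2 + (T*(-1 + T) + T)*(-5) = -2 + (T + T*(-1 + T))*(-5) = -2 + (-5*T - 5*T*(-1 + T)) = -2 - 5*T - 5*T*(-1 + T))
-2964 - r(n(-4, 2 + 3*(-5))) = -2964 - (-2 - 5*3²) = -2964 - (-2 - 5*9) = -2964 - (-2 - 45) = -2964 - 1*(-47) = -2964 + 47 = -2917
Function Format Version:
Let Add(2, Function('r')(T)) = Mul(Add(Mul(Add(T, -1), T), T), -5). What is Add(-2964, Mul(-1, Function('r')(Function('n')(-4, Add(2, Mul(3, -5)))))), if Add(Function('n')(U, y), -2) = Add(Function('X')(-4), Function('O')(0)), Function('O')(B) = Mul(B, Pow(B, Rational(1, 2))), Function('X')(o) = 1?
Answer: -2917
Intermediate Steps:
Function('O')(B) = Pow(B, Rational(3, 2))
Function('n')(U, y) = 3 (Function('n')(U, y) = Add(2, Add(1, Pow(0, Rational(3, 2)))) = Add(2, Add(1, 0)) = Add(2, 1) = 3)
Function('r')(T) = Add(-2, Mul(-5, T), Mul(-5, T, Add(-1, T))) (Function('r')(T) = Add(-2, Mul(Add(Mul(Add(T, -1), T), T), -5)) = Add(-2, Mul(Add(Mul(Add(-1, T), T), T), -5)) = Add(-2, Mul(Add(Mul(T, Add(-1, T)), T), -5)) = Add(-2, Mul(Add(T, Mul(T, Add(-1, T))), -5)) = Add(-2, Add(Mul(-5, T), Mul(-5, T, Add(-1, T)))) = Add(-2, Mul(-5, T), Mul(-5, T, Add(-1, T))))
Add(-2964, Mul(-1, Function('r')(Function('n')(-4, Add(2, Mul(3, -5)))))) = Add(-2964, Mul(-1, Add(-2, Mul(-5, Pow(3, 2))))) = Add(-2964, Mul(-1, Add(-2, Mul(-5, 9)))) = Add(-2964, Mul(-1, Add(-2, -45))) = Add(-2964, Mul(-1, -47)) = Add(-2964, 47) = -2917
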